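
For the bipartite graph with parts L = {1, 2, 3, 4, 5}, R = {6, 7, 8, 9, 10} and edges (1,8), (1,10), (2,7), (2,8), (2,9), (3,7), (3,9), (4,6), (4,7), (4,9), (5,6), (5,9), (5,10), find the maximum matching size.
5 (matching: (1,10), (2,8), (3,9), (4,7), (5,6); upper bound min(|L|,|R|) = min(5,5) = 5)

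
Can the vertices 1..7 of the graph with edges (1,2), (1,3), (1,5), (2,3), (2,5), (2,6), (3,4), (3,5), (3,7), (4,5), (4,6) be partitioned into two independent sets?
No (odd cycle of length 3: 2 -> 1 -> 3 -> 2)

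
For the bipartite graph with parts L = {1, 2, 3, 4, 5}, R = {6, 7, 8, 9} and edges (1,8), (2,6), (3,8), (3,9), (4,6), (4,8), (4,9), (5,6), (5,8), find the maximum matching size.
3 (matching: (1,8), (2,6), (3,9); upper bound min(|L|,|R|) = min(5,4) = 4)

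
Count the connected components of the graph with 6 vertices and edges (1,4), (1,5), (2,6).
3 (components: {1, 4, 5}, {2, 6}, {3})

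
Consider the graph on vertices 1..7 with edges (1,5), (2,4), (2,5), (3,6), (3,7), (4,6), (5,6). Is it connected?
Yes (BFS from 1 visits [1, 5, 2, 6, 4, 3, 7] — all 7 vertices reached)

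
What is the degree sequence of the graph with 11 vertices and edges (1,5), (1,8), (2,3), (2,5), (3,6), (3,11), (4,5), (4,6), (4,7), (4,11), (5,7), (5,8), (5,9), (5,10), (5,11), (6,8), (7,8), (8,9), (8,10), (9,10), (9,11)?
[8, 6, 4, 4, 4, 3, 3, 3, 3, 2, 2] (degrees: deg(1)=2, deg(2)=2, deg(3)=3, deg(4)=4, deg(5)=8, deg(6)=3, deg(7)=3, deg(8)=6, deg(9)=4, deg(10)=3, deg(11)=4)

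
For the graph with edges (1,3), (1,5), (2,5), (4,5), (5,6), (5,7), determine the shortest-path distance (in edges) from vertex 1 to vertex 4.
2 (path: 1 -> 5 -> 4, 2 edges)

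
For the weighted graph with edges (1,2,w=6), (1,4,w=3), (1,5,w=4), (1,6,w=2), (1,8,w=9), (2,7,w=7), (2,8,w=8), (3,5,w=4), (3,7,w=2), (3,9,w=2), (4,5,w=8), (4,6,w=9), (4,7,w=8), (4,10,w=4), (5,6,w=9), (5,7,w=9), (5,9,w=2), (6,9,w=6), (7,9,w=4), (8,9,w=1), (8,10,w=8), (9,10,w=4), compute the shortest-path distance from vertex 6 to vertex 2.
8 (path: 6 -> 1 -> 2; weights 2 + 6 = 8)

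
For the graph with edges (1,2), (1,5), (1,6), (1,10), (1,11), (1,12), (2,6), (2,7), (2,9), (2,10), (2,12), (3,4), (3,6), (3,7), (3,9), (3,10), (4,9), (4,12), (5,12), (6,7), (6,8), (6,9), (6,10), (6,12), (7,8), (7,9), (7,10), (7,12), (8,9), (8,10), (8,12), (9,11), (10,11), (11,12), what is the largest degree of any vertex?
8 (attained at vertices 6, 12)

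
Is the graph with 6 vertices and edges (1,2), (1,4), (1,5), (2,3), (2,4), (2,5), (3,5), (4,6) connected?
Yes (BFS from 1 visits [1, 2, 4, 5, 3, 6] — all 6 vertices reached)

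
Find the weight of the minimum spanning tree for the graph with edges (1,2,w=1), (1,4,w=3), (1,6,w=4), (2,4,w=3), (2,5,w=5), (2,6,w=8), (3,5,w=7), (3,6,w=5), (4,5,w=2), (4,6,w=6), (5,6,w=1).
12 (MST edges: (1,2,w=1), (1,4,w=3), (3,6,w=5), (4,5,w=2), (5,6,w=1); sum of weights 1 + 3 + 5 + 2 + 1 = 12)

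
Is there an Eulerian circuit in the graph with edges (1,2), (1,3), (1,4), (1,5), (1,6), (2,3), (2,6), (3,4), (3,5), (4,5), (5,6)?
No (4 vertices have odd degree: {1, 2, 4, 6}; Eulerian circuit requires 0)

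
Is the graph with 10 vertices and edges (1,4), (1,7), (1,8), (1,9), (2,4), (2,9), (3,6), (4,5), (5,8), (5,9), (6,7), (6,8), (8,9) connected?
No, it has 2 components: {1, 2, 3, 4, 5, 6, 7, 8, 9}, {10}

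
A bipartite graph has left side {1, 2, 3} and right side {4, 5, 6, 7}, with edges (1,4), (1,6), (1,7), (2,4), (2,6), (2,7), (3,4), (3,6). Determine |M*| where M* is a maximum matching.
3 (matching: (1,7), (2,6), (3,4); upper bound min(|L|,|R|) = min(3,4) = 3)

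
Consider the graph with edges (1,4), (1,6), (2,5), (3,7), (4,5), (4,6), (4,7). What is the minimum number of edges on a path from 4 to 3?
2 (path: 4 -> 7 -> 3, 2 edges)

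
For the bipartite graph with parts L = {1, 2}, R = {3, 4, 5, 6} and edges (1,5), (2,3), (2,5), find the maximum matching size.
2 (matching: (1,5), (2,3); upper bound min(|L|,|R|) = min(2,4) = 2)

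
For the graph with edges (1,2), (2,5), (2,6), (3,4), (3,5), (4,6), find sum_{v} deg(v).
12 (handshake: sum of degrees = 2|E| = 2 x 6 = 12)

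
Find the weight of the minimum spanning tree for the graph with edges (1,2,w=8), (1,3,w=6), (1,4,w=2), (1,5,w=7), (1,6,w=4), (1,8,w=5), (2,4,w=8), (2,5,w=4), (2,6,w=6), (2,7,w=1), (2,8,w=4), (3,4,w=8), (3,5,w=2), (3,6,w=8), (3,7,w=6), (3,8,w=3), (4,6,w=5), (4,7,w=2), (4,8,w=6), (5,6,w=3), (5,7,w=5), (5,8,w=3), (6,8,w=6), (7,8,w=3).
16 (MST edges: (1,4,w=2), (2,7,w=1), (3,5,w=2), (3,8,w=3), (4,7,w=2), (5,6,w=3), (7,8,w=3); sum of weights 2 + 1 + 2 + 3 + 2 + 3 + 3 = 16)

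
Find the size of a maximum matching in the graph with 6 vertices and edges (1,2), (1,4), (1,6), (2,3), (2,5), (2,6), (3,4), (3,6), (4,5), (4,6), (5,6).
3 (matching: (1,6), (2,5), (3,4); upper bound floor(n/2) = floor(6/2) = 3)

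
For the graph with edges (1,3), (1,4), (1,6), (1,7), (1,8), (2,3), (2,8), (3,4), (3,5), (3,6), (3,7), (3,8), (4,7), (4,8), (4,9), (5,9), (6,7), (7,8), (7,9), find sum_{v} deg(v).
38 (handshake: sum of degrees = 2|E| = 2 x 19 = 38)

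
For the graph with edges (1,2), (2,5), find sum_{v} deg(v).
4 (handshake: sum of degrees = 2|E| = 2 x 2 = 4)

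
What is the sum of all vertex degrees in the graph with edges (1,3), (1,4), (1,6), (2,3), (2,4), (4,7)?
12 (handshake: sum of degrees = 2|E| = 2 x 6 = 12)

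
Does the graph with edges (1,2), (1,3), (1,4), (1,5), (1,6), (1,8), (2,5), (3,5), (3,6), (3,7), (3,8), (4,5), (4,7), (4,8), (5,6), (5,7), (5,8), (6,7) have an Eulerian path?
Yes (the graph is connected and exactly 2 vertices have odd degree: {3, 5}; any Eulerian path must start and end at those)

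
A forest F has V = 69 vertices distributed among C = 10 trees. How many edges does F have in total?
59 (Each of the 10 component trees on V_i vertices has V_i - 1 edges; summing gives V - C = 69 - 10 = 59)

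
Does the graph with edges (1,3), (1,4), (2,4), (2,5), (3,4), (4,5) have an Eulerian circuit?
Yes (the graph is connected and all 5 vertices have even degree)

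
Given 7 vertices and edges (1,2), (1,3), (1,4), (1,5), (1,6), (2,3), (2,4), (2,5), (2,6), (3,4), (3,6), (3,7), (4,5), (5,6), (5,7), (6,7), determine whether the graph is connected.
Yes (BFS from 1 visits [1, 2, 3, 4, 5, 6, 7] — all 7 vertices reached)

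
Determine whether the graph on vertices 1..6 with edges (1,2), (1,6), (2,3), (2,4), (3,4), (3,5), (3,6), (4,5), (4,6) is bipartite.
No (odd cycle of length 3: 4 -> 6 -> 3 -> 4)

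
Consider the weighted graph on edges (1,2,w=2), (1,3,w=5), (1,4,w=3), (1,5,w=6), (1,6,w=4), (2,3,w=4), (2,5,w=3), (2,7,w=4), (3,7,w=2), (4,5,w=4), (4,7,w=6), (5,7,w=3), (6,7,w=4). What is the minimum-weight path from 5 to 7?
3 (path: 5 -> 7; weights 3 = 3)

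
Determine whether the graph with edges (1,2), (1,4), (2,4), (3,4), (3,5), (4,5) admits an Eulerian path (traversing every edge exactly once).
Yes — and in fact it has an Eulerian circuit (the graph is connected and all 5 vertices have even degree)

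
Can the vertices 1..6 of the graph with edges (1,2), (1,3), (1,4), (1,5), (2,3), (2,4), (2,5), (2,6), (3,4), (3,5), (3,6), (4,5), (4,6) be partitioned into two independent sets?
No (odd cycle of length 3: 2 -> 1 -> 4 -> 2)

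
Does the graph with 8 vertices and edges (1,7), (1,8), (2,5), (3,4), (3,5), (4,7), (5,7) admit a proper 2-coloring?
Yes. Partition: {1, 4, 5, 6}, {2, 3, 7, 8}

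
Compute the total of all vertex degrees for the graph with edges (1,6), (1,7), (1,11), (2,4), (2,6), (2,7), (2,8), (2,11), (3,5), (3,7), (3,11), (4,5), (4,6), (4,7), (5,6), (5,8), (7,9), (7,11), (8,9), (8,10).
40 (handshake: sum of degrees = 2|E| = 2 x 20 = 40)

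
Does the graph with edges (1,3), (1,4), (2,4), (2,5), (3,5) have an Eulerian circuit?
Yes (the graph is connected and all 5 vertices have even degree)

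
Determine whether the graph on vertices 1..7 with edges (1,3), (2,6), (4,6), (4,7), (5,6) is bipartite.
Yes. Partition: {1, 2, 4, 5}, {3, 6, 7}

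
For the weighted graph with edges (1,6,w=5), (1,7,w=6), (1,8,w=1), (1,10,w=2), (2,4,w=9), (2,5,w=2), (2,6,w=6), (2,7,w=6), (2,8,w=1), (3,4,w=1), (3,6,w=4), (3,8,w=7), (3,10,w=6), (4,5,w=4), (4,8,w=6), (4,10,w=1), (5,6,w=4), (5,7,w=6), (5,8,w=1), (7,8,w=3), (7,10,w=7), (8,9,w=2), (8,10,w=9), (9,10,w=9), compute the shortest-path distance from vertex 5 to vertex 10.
4 (path: 5 -> 8 -> 1 -> 10; weights 1 + 1 + 2 = 4)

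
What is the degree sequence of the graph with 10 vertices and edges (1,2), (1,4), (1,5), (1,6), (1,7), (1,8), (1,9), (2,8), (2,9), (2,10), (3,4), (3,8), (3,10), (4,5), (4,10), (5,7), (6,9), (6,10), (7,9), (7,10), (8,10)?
[7, 6, 4, 4, 4, 4, 4, 3, 3, 3] (degrees: deg(1)=7, deg(2)=4, deg(3)=3, deg(4)=4, deg(5)=3, deg(6)=3, deg(7)=4, deg(8)=4, deg(9)=4, deg(10)=6)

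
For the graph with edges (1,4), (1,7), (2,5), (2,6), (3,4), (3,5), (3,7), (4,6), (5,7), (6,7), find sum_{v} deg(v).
20 (handshake: sum of degrees = 2|E| = 2 x 10 = 20)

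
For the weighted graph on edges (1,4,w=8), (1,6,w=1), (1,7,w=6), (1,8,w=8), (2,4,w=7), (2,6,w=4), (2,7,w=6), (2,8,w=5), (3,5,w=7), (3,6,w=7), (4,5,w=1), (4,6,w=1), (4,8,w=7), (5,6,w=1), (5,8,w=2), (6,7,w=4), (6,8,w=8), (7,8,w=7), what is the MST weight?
20 (MST edges: (1,6,w=1), (2,6,w=4), (3,5,w=7), (4,5,w=1), (4,6,w=1), (5,8,w=2), (6,7,w=4); sum of weights 1 + 4 + 7 + 1 + 1 + 2 + 4 = 20)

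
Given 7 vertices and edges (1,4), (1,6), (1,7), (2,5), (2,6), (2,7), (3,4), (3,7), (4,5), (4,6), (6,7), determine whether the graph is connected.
Yes (BFS from 1 visits [1, 4, 6, 7, 3, 5, 2] — all 7 vertices reached)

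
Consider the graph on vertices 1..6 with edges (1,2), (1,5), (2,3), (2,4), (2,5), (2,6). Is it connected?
Yes (BFS from 1 visits [1, 2, 5, 3, 4, 6] — all 6 vertices reached)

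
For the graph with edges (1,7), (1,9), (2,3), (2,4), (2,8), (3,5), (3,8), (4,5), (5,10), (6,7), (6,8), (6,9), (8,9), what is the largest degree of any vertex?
4 (attained at vertex 8)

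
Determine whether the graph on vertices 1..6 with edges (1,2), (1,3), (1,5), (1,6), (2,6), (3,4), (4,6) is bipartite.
No (odd cycle of length 3: 2 -> 1 -> 6 -> 2)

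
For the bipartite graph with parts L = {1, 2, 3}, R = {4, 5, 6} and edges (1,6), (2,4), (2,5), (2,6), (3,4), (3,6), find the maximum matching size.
3 (matching: (1,6), (2,5), (3,4); upper bound min(|L|,|R|) = min(3,3) = 3)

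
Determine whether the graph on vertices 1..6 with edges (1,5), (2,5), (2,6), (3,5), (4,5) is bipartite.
Yes. Partition: {1, 2, 3, 4}, {5, 6}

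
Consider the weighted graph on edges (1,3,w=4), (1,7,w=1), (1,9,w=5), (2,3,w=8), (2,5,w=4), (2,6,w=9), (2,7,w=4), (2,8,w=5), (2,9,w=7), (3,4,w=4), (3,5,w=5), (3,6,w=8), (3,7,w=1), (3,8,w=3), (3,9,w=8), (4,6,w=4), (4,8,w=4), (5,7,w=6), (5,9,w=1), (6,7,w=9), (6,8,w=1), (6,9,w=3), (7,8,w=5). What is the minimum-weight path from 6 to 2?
6 (path: 6 -> 8 -> 2; weights 1 + 5 = 6)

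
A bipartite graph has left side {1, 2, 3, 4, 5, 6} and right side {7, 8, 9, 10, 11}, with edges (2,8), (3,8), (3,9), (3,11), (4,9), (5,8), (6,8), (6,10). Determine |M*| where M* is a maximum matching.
4 (matching: (2,8), (3,11), (4,9), (6,10); upper bound min(|L|,|R|) = min(6,5) = 5)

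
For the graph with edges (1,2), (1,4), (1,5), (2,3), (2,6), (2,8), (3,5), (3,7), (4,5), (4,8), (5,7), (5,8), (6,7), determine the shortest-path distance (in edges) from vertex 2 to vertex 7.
2 (path: 2 -> 3 -> 7, 2 edges)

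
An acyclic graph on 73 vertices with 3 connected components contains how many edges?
70 (Each of the 3 component trees on V_i vertices has V_i - 1 edges; summing gives V - C = 73 - 3 = 70)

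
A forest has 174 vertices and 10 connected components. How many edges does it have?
164 (Each of the 10 component trees on V_i vertices has V_i - 1 edges; summing gives V - C = 174 - 10 = 164)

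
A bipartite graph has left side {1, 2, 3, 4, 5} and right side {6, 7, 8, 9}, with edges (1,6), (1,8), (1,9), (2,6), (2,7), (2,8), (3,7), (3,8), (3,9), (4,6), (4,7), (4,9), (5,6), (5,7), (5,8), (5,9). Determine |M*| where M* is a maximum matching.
4 (matching: (1,9), (2,8), (3,7), (4,6); upper bound min(|L|,|R|) = min(5,4) = 4)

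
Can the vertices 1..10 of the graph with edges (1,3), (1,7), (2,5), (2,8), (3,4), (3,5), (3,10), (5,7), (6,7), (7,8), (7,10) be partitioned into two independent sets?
Yes. Partition: {1, 4, 5, 6, 8, 9, 10}, {2, 3, 7}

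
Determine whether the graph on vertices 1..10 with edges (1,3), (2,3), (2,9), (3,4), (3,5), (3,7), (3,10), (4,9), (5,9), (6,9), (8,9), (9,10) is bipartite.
Yes. Partition: {1, 2, 4, 5, 6, 7, 8, 10}, {3, 9}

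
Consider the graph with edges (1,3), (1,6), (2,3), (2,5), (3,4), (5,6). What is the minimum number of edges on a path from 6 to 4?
3 (path: 6 -> 1 -> 3 -> 4, 3 edges)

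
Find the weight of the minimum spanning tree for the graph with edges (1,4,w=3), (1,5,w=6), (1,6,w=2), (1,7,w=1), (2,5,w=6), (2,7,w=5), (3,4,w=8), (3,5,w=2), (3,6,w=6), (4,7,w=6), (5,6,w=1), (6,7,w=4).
14 (MST edges: (1,4,w=3), (1,6,w=2), (1,7,w=1), (2,7,w=5), (3,5,w=2), (5,6,w=1); sum of weights 3 + 2 + 1 + 5 + 2 + 1 = 14)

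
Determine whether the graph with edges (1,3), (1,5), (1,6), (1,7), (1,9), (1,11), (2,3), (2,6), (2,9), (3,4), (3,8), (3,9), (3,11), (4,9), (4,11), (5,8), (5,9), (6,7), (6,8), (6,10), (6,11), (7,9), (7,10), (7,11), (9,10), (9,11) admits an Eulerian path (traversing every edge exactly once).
No (6 vertices have odd degree: {2, 4, 5, 7, 8, 10}; Eulerian path requires 0 or 2)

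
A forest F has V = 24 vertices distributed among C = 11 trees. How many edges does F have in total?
13 (Each of the 11 component trees on V_i vertices has V_i - 1 edges; summing gives V - C = 24 - 11 = 13)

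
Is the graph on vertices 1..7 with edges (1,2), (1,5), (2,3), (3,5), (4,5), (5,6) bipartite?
Yes. Partition: {1, 3, 4, 6, 7}, {2, 5}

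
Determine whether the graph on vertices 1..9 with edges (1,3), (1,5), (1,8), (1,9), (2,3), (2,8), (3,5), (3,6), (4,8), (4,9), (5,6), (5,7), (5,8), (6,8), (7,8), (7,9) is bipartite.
No (odd cycle of length 3: 8 -> 1 -> 5 -> 8)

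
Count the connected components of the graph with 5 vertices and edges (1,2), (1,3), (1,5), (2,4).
1 (components: {1, 2, 3, 4, 5})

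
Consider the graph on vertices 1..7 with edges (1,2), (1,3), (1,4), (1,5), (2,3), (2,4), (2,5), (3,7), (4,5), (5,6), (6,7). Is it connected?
Yes (BFS from 1 visits [1, 2, 3, 4, 5, 7, 6] — all 7 vertices reached)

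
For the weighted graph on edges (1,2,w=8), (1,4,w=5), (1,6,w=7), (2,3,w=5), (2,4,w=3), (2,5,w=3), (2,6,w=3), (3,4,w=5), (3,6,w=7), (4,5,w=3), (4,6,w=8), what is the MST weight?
19 (MST edges: (1,4,w=5), (2,3,w=5), (2,4,w=3), (2,5,w=3), (2,6,w=3); sum of weights 5 + 5 + 3 + 3 + 3 = 19)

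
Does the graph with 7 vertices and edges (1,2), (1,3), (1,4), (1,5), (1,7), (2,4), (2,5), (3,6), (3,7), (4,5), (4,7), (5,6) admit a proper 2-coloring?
No (odd cycle of length 3: 5 -> 1 -> 4 -> 5)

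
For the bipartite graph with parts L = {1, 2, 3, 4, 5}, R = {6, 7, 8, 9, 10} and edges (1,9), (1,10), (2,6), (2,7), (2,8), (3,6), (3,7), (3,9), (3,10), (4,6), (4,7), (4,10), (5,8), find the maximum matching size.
5 (matching: (1,10), (2,6), (3,9), (4,7), (5,8); upper bound min(|L|,|R|) = min(5,5) = 5)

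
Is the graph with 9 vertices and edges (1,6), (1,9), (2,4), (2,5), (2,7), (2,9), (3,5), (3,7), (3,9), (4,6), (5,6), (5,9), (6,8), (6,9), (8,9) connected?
Yes (BFS from 1 visits [1, 6, 9, 4, 5, 8, 2, 3, 7] — all 9 vertices reached)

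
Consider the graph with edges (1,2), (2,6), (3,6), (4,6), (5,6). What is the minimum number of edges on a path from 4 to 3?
2 (path: 4 -> 6 -> 3, 2 edges)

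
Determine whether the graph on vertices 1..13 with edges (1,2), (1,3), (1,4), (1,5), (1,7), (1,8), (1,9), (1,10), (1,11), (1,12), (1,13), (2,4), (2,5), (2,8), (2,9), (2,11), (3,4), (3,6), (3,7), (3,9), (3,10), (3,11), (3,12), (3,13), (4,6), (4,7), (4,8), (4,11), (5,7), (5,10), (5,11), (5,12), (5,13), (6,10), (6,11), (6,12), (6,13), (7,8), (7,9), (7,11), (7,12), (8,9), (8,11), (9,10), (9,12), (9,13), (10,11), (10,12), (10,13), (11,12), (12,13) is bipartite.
No (odd cycle of length 3: 7 -> 1 -> 4 -> 7)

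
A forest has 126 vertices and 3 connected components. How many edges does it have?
123 (Each of the 3 component trees on V_i vertices has V_i - 1 edges; summing gives V - C = 126 - 3 = 123)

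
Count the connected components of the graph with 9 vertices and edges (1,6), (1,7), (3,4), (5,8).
5 (components: {1, 6, 7}, {2}, {3, 4}, {5, 8}, {9})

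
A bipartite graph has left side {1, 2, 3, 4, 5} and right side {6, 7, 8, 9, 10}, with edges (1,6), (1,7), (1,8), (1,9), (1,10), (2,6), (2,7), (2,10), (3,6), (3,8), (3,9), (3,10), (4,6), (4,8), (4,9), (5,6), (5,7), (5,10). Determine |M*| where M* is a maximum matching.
5 (matching: (1,10), (2,7), (3,9), (4,8), (5,6); upper bound min(|L|,|R|) = min(5,5) = 5)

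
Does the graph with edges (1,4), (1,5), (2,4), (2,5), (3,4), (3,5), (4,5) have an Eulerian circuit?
Yes (the graph is connected and all 5 vertices have even degree)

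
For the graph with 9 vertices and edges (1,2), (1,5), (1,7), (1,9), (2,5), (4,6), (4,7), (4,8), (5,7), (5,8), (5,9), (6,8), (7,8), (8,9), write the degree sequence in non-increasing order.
[5, 5, 4, 4, 3, 3, 2, 2, 0] (degrees: deg(1)=4, deg(2)=2, deg(3)=0, deg(4)=3, deg(5)=5, deg(6)=2, deg(7)=4, deg(8)=5, deg(9)=3)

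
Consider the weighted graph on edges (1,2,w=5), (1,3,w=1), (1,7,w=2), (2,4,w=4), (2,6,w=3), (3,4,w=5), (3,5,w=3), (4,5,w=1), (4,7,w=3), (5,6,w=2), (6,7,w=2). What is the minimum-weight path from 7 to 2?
5 (path: 7 -> 6 -> 2; weights 2 + 3 = 5)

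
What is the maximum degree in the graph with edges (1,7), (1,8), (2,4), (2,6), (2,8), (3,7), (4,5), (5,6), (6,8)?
3 (attained at vertices 2, 6, 8)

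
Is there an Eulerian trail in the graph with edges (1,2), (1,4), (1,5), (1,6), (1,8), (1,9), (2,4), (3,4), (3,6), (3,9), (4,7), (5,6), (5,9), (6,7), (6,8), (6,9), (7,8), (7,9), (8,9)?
Yes (the graph is connected and exactly 2 vertices have odd degree: {3, 5}; any Eulerian path must start and end at those)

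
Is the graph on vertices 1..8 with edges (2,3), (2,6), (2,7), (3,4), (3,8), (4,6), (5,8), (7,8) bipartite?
Yes. Partition: {1, 2, 4, 8}, {3, 5, 6, 7}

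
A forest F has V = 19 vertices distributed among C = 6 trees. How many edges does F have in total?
13 (Each of the 6 component trees on V_i vertices has V_i - 1 edges; summing gives V - C = 19 - 6 = 13)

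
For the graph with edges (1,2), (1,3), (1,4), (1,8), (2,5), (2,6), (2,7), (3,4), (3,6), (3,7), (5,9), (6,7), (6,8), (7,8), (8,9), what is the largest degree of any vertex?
4 (attained at vertices 1, 2, 3, 6, 7, 8)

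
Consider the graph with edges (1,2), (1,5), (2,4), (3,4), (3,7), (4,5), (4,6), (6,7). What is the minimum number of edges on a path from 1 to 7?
4 (path: 1 -> 2 -> 4 -> 6 -> 7, 4 edges)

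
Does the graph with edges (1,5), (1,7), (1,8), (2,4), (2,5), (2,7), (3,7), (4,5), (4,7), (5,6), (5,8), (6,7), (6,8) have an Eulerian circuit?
No (8 vertices have odd degree: {1, 2, 3, 4, 5, 6, 7, 8}; Eulerian circuit requires 0)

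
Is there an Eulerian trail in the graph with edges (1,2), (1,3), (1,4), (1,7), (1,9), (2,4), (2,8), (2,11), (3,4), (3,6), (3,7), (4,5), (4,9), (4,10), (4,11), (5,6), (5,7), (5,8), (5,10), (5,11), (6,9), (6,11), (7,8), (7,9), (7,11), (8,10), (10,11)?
Yes (the graph is connected and exactly 2 vertices have odd degree: {1, 4}; any Eulerian path must start and end at those)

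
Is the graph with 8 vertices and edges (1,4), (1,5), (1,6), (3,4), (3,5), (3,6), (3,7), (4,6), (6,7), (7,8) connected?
No, it has 2 components: {1, 3, 4, 5, 6, 7, 8}, {2}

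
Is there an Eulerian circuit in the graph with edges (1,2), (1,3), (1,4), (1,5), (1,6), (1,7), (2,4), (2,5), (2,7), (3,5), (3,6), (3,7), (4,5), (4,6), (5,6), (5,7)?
Yes (the graph is connected and all 7 vertices have even degree)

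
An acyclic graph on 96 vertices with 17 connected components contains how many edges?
79 (Each of the 17 component trees on V_i vertices has V_i - 1 edges; summing gives V - C = 96 - 17 = 79)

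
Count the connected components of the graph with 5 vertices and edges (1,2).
4 (components: {1, 2}, {3}, {4}, {5})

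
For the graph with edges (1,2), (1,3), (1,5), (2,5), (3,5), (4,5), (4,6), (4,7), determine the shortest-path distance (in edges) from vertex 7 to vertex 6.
2 (path: 7 -> 4 -> 6, 2 edges)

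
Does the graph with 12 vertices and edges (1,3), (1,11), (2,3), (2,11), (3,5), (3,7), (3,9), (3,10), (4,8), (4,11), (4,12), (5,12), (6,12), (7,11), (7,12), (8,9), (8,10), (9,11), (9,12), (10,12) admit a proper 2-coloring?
Yes. Partition: {1, 2, 4, 5, 6, 7, 9, 10}, {3, 8, 11, 12}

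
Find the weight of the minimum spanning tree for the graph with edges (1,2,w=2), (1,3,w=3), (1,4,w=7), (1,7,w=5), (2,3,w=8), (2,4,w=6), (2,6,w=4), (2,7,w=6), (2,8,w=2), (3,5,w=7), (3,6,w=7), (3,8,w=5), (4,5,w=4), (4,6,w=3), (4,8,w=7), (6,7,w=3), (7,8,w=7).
21 (MST edges: (1,2,w=2), (1,3,w=3), (2,6,w=4), (2,8,w=2), (4,5,w=4), (4,6,w=3), (6,7,w=3); sum of weights 2 + 3 + 4 + 2 + 4 + 3 + 3 = 21)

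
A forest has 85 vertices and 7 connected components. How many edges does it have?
78 (Each of the 7 component trees on V_i vertices has V_i - 1 edges; summing gives V - C = 85 - 7 = 78)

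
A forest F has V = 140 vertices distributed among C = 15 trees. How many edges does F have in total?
125 (Each of the 15 component trees on V_i vertices has V_i - 1 edges; summing gives V - C = 140 - 15 = 125)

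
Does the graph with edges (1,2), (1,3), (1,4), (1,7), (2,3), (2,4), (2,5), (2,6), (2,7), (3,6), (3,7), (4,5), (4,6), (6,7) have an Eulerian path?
Yes — and in fact it has an Eulerian circuit (the graph is connected and all 7 vertices have even degree)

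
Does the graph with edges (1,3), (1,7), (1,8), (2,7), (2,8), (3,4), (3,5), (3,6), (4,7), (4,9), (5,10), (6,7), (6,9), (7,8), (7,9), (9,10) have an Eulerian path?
No (4 vertices have odd degree: {1, 4, 6, 8}; Eulerian path requires 0 or 2)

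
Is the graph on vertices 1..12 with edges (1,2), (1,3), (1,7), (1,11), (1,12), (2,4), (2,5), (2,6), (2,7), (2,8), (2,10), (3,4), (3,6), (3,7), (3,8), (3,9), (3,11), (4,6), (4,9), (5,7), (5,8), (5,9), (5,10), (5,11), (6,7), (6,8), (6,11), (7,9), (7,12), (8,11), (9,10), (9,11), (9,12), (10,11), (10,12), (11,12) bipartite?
No (odd cycle of length 3: 7 -> 1 -> 3 -> 7)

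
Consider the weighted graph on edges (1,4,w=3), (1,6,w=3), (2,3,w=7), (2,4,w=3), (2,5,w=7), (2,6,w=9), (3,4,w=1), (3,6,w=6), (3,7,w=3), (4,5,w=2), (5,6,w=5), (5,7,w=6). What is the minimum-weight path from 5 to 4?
2 (path: 5 -> 4; weights 2 = 2)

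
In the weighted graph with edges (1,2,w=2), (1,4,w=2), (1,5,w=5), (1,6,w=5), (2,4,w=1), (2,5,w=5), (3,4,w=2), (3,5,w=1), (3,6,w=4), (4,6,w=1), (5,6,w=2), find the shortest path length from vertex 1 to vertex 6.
3 (path: 1 -> 4 -> 6; weights 2 + 1 = 3)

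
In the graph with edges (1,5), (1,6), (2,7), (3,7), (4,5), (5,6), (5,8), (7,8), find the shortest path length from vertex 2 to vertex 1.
4 (path: 2 -> 7 -> 8 -> 5 -> 1, 4 edges)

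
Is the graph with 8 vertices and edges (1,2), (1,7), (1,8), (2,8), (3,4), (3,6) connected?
No, it has 3 components: {1, 2, 7, 8}, {3, 4, 6}, {5}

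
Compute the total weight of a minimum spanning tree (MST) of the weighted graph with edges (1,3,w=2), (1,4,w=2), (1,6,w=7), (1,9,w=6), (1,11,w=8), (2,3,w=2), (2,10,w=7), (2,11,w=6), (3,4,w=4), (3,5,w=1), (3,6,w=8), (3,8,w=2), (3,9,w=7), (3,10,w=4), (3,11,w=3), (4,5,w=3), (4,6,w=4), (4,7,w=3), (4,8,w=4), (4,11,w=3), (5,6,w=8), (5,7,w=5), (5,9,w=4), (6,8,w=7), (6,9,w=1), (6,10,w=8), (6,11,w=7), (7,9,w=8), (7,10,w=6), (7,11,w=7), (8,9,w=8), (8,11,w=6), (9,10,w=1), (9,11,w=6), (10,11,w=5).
21 (MST edges: (1,3,w=2), (1,4,w=2), (2,3,w=2), (3,5,w=1), (3,8,w=2), (3,10,w=4), (3,11,w=3), (4,7,w=3), (6,9,w=1), (9,10,w=1); sum of weights 2 + 2 + 2 + 1 + 2 + 4 + 3 + 3 + 1 + 1 = 21)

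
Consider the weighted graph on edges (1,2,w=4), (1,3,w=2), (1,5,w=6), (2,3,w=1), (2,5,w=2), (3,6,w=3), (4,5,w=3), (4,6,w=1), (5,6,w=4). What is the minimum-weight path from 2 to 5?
2 (path: 2 -> 5; weights 2 = 2)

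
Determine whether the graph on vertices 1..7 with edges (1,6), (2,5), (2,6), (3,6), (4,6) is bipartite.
Yes. Partition: {1, 2, 3, 4, 7}, {5, 6}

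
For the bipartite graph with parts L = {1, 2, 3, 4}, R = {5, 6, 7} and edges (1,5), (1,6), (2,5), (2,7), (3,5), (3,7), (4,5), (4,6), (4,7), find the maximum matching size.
3 (matching: (1,6), (2,7), (3,5); upper bound min(|L|,|R|) = min(4,3) = 3)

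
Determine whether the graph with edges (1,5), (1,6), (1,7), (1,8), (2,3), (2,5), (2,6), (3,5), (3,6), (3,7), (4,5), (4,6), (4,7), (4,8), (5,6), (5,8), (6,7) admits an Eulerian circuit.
No (2 vertices have odd degree: {2, 8}; Eulerian circuit requires 0)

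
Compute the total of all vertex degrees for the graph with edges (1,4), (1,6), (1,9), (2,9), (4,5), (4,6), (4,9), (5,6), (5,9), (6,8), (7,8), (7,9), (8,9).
26 (handshake: sum of degrees = 2|E| = 2 x 13 = 26)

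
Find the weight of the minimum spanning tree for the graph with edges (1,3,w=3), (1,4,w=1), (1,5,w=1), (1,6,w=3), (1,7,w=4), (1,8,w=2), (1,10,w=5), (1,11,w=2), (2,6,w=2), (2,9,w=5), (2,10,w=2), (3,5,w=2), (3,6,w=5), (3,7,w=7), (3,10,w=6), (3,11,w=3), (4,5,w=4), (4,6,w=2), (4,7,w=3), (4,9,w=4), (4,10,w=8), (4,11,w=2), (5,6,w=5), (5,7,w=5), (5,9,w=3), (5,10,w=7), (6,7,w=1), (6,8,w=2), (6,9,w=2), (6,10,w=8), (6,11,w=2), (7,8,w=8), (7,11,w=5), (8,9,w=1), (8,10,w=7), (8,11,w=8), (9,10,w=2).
16 (MST edges: (1,4,w=1), (1,5,w=1), (1,8,w=2), (1,11,w=2), (2,6,w=2), (2,10,w=2), (3,5,w=2), (4,6,w=2), (6,7,w=1), (8,9,w=1); sum of weights 1 + 1 + 2 + 2 + 2 + 2 + 2 + 2 + 1 + 1 = 16)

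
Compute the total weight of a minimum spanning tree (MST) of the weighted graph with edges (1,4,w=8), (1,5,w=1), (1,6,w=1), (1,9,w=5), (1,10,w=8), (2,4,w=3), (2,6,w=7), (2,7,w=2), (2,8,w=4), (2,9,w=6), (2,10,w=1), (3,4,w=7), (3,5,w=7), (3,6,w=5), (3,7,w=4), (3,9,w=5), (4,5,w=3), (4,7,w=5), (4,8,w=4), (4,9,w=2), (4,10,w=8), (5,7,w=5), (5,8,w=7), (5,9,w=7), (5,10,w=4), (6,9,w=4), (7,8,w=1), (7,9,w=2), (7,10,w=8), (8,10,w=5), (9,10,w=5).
17 (MST edges: (1,5,w=1), (1,6,w=1), (2,7,w=2), (2,10,w=1), (3,7,w=4), (4,5,w=3), (4,9,w=2), (7,8,w=1), (7,9,w=2); sum of weights 1 + 1 + 2 + 1 + 4 + 3 + 2 + 1 + 2 = 17)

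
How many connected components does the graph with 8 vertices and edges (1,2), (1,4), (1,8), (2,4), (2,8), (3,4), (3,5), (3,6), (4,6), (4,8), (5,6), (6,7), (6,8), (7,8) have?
1 (components: {1, 2, 3, 4, 5, 6, 7, 8})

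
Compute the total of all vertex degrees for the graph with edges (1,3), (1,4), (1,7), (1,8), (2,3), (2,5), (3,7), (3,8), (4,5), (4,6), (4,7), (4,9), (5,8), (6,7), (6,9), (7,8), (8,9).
34 (handshake: sum of degrees = 2|E| = 2 x 17 = 34)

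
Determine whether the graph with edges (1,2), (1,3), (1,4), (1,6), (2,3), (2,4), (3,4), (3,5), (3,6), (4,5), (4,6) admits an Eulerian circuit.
No (4 vertices have odd degree: {2, 3, 4, 6}; Eulerian circuit requires 0)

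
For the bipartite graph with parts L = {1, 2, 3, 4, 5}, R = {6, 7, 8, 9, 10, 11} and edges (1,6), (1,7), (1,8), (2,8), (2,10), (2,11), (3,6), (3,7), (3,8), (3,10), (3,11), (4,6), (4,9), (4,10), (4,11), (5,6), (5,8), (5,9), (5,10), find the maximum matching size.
5 (matching: (1,8), (2,11), (3,7), (4,9), (5,10); upper bound min(|L|,|R|) = min(5,6) = 5)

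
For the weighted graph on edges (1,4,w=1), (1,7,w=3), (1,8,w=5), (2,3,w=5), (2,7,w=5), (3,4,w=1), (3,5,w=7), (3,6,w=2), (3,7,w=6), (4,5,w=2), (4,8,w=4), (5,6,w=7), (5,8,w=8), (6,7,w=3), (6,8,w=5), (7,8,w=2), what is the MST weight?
16 (MST edges: (1,4,w=1), (1,7,w=3), (2,7,w=5), (3,4,w=1), (3,6,w=2), (4,5,w=2), (7,8,w=2); sum of weights 1 + 3 + 5 + 1 + 2 + 2 + 2 = 16)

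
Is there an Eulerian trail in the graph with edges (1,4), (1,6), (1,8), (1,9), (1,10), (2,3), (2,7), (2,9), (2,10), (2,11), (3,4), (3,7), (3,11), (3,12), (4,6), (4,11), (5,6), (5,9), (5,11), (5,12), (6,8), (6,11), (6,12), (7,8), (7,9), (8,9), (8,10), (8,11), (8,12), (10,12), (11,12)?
No (6 vertices have odd degree: {1, 2, 3, 8, 9, 11}; Eulerian path requires 0 or 2)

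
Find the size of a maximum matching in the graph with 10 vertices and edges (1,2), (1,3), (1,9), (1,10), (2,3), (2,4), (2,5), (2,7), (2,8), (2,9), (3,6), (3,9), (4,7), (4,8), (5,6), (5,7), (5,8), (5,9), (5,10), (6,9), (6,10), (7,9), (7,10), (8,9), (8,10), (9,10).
5 (matching: (1,3), (2,8), (4,7), (5,10), (6,9); upper bound floor(n/2) = floor(10/2) = 5)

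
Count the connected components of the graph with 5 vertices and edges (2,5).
4 (components: {1}, {2, 5}, {3}, {4})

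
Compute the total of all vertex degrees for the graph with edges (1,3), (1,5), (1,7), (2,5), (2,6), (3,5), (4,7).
14 (handshake: sum of degrees = 2|E| = 2 x 7 = 14)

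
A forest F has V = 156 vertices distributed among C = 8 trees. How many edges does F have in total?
148 (Each of the 8 component trees on V_i vertices has V_i - 1 edges; summing gives V - C = 156 - 8 = 148)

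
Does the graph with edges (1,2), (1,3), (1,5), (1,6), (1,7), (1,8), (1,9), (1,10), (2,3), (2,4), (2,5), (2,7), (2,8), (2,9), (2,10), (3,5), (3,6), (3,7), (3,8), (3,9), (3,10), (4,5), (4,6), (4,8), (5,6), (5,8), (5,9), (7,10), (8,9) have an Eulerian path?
Yes (the graph is connected and exactly 2 vertices have odd degree: {5, 9}; any Eulerian path must start and end at those)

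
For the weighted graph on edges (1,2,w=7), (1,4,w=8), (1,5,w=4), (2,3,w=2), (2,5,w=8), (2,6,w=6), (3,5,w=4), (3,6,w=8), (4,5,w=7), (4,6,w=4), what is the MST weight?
20 (MST edges: (1,5,w=4), (2,3,w=2), (2,6,w=6), (3,5,w=4), (4,6,w=4); sum of weights 4 + 2 + 6 + 4 + 4 = 20)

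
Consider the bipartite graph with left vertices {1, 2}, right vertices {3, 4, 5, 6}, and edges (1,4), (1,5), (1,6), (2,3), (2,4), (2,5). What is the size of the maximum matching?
2 (matching: (1,6), (2,5); upper bound min(|L|,|R|) = min(2,4) = 2)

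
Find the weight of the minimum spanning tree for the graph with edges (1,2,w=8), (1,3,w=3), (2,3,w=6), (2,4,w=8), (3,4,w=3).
12 (MST edges: (1,3,w=3), (2,3,w=6), (3,4,w=3); sum of weights 3 + 6 + 3 = 12)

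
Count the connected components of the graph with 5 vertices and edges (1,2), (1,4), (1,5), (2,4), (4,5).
2 (components: {1, 2, 4, 5}, {3})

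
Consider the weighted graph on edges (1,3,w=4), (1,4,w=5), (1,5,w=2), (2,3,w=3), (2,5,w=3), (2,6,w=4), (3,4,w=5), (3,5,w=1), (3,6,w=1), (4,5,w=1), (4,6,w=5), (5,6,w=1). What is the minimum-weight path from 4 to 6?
2 (path: 4 -> 5 -> 6; weights 1 + 1 = 2)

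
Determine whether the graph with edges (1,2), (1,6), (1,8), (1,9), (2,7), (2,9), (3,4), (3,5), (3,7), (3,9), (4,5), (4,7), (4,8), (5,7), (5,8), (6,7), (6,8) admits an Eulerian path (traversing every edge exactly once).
No (4 vertices have odd degree: {2, 6, 7, 9}; Eulerian path requires 0 or 2)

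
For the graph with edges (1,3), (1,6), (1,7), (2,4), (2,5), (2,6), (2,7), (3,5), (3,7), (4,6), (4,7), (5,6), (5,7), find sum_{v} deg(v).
26 (handshake: sum of degrees = 2|E| = 2 x 13 = 26)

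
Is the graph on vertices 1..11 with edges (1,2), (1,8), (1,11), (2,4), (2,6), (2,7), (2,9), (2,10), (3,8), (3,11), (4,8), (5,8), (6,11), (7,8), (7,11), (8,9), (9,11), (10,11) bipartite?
Yes. Partition: {1, 3, 4, 5, 6, 7, 9, 10}, {2, 8, 11}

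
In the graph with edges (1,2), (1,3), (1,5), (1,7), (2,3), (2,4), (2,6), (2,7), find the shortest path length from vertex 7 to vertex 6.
2 (path: 7 -> 2 -> 6, 2 edges)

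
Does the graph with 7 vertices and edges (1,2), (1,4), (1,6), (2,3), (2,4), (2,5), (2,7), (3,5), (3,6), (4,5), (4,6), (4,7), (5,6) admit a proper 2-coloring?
No (odd cycle of length 3: 2 -> 1 -> 4 -> 2)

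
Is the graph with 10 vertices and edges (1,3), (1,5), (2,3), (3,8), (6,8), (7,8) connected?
No, it has 4 components: {1, 2, 3, 5, 6, 7, 8}, {4}, {9}, {10}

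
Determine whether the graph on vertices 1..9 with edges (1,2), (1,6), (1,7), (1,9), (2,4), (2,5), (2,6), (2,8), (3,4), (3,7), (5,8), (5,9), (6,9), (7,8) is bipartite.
No (odd cycle of length 3: 9 -> 1 -> 6 -> 9)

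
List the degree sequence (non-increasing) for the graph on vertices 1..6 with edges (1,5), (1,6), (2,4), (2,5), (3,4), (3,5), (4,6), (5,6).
[4, 3, 3, 2, 2, 2] (degrees: deg(1)=2, deg(2)=2, deg(3)=2, deg(4)=3, deg(5)=4, deg(6)=3)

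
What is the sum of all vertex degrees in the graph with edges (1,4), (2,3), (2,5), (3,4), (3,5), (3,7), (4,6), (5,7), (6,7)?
18 (handshake: sum of degrees = 2|E| = 2 x 9 = 18)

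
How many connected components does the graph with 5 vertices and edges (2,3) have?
4 (components: {1}, {2, 3}, {4}, {5})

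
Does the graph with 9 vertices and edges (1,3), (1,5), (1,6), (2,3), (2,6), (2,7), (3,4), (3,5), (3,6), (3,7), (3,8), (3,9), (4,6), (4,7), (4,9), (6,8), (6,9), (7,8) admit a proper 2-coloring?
No (odd cycle of length 3: 3 -> 1 -> 5 -> 3)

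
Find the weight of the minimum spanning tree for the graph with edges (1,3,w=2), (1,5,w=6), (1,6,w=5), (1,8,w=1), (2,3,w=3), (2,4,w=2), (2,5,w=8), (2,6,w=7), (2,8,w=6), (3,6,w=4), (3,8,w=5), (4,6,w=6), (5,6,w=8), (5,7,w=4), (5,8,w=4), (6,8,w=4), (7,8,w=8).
20 (MST edges: (1,3,w=2), (1,8,w=1), (2,3,w=3), (2,4,w=2), (3,6,w=4), (5,7,w=4), (5,8,w=4); sum of weights 2 + 1 + 3 + 2 + 4 + 4 + 4 = 20)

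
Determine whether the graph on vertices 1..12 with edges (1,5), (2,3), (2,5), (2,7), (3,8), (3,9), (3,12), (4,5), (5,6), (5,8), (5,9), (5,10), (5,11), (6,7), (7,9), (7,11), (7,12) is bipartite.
Yes. Partition: {1, 2, 4, 6, 8, 9, 10, 11, 12}, {3, 5, 7}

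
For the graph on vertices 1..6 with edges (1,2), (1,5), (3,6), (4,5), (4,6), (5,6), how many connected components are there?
1 (components: {1, 2, 3, 4, 5, 6})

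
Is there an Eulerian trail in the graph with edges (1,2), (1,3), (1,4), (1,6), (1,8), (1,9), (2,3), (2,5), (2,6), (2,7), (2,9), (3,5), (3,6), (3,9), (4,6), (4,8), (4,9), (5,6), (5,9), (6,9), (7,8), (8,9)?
Yes (the graph is connected and exactly 2 vertices have odd degree: {3, 9}; any Eulerian path must start and end at those)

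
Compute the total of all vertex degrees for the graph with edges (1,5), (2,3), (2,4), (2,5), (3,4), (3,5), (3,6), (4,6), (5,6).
18 (handshake: sum of degrees = 2|E| = 2 x 9 = 18)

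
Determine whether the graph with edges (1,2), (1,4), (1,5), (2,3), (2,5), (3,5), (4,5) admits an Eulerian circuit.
No (2 vertices have odd degree: {1, 2}; Eulerian circuit requires 0)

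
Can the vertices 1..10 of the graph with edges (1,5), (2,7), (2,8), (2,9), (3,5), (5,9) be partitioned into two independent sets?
Yes. Partition: {1, 3, 4, 6, 7, 8, 9, 10}, {2, 5}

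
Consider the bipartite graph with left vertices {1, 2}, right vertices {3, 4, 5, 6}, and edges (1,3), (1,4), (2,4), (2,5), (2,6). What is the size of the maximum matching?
2 (matching: (1,4), (2,6); upper bound min(|L|,|R|) = min(2,4) = 2)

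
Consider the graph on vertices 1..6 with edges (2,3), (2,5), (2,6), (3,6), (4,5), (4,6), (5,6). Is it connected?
No, it has 2 components: {1}, {2, 3, 4, 5, 6}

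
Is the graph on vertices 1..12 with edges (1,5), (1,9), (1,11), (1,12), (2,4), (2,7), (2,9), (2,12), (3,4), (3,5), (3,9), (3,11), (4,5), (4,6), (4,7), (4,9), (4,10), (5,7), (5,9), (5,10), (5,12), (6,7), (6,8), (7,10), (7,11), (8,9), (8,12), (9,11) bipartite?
No (odd cycle of length 3: 9 -> 1 -> 11 -> 9)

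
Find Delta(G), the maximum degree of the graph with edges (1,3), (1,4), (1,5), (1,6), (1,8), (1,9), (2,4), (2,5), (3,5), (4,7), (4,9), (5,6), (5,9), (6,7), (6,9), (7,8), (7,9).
6 (attained at vertex 1)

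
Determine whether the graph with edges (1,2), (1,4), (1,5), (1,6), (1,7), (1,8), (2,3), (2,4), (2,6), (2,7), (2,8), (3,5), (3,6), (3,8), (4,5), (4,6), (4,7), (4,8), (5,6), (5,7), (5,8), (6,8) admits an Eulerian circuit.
Yes (the graph is connected and all 8 vertices have even degree)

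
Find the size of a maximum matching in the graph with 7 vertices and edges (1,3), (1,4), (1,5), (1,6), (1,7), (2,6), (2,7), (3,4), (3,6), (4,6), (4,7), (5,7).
3 (matching: (1,4), (3,6), (5,7); upper bound floor(n/2) = floor(7/2) = 3)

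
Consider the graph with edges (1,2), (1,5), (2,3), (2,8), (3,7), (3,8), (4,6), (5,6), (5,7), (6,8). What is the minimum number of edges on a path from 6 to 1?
2 (path: 6 -> 5 -> 1, 2 edges)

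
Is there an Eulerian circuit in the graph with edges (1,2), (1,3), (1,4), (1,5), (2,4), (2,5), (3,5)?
No (2 vertices have odd degree: {2, 5}; Eulerian circuit requires 0)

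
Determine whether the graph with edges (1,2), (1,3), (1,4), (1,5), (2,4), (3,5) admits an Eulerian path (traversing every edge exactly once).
Yes — and in fact it has an Eulerian circuit (the graph is connected and all 5 vertices have even degree)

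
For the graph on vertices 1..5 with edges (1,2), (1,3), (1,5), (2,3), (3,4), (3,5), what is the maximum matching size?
2 (matching: (1,5), (3,4); upper bound floor(n/2) = floor(5/2) = 2)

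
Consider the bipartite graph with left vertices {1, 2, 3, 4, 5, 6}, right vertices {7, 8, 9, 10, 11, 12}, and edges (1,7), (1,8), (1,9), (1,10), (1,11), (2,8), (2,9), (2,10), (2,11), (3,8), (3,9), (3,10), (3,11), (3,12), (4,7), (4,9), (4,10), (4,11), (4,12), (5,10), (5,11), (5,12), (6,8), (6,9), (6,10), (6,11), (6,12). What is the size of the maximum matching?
6 (matching: (1,11), (2,10), (3,9), (4,7), (5,12), (6,8); upper bound min(|L|,|R|) = min(6,6) = 6)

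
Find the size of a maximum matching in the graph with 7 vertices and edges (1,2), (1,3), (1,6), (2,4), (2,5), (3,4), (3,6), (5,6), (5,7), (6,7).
3 (matching: (2,5), (3,4), (6,7); upper bound floor(n/2) = floor(7/2) = 3)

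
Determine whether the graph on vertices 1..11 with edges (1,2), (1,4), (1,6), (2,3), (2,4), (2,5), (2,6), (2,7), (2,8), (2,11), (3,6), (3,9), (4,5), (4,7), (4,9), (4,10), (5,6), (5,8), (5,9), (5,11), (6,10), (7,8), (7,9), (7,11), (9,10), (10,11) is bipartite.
No (odd cycle of length 3: 6 -> 1 -> 2 -> 6)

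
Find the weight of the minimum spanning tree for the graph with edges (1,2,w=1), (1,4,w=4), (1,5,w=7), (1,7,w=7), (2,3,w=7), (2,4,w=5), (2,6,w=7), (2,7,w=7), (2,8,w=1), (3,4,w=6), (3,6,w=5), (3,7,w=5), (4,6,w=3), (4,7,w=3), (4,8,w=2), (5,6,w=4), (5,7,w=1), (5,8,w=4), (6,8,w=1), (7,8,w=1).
12 (MST edges: (1,2,w=1), (2,8,w=1), (3,6,w=5), (4,8,w=2), (5,7,w=1), (6,8,w=1), (7,8,w=1); sum of weights 1 + 1 + 5 + 2 + 1 + 1 + 1 = 12)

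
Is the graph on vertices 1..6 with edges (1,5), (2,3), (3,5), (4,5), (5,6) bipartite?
Yes. Partition: {1, 3, 4, 6}, {2, 5}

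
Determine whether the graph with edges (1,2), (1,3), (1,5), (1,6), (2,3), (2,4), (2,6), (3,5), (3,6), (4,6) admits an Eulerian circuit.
Yes (the graph is connected and all 6 vertices have even degree)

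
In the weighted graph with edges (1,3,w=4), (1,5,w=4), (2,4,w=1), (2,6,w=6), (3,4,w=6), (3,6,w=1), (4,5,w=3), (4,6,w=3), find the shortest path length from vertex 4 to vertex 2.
1 (path: 4 -> 2; weights 1 = 1)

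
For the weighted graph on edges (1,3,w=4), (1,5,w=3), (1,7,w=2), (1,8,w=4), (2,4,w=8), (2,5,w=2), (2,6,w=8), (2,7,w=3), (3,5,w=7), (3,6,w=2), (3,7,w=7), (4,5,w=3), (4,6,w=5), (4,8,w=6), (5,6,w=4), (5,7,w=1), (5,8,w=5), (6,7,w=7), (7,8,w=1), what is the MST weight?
15 (MST edges: (1,3,w=4), (1,7,w=2), (2,5,w=2), (3,6,w=2), (4,5,w=3), (5,7,w=1), (7,8,w=1); sum of weights 4 + 2 + 2 + 2 + 3 + 1 + 1 = 15)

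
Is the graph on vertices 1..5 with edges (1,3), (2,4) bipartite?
Yes. Partition: {1, 2, 5}, {3, 4}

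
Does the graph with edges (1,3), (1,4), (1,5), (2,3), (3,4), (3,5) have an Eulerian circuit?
No (2 vertices have odd degree: {1, 2}; Eulerian circuit requires 0)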